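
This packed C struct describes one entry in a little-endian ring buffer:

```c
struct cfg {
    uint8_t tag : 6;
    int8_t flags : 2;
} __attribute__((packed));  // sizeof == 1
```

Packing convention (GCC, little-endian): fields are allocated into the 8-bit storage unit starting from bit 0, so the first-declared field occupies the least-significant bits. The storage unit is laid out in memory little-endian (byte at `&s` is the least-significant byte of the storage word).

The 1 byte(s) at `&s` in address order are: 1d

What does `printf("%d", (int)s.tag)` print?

29

[0]=0x1d (little-endian) → word 0x1d
tag:6 @ bit 0 → (0x1d>>0)&0x3f = 0x1d  ←
flags:2 @ bit 6 → (0x1d>>6)&0x3 = 0x0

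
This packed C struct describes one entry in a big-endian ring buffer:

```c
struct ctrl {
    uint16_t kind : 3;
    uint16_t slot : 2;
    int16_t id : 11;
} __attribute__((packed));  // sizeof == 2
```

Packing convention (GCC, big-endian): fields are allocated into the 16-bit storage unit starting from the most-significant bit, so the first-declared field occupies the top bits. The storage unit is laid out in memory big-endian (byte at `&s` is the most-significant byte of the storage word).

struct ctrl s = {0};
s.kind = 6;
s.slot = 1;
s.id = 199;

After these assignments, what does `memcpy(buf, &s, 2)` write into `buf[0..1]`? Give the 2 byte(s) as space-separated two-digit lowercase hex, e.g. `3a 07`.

kind:3 = 6 → 0x6 << 13 → word 0xc000
slot:2 = 1 → 0x1 << 11 → word 0xc800
id:11 = 199 → 0xc7 << 0 → word 0xc8c7
word = 0xc8c7 → big-endian bytes:
  [0]=0xc8  [1]=0xc7

c8 c7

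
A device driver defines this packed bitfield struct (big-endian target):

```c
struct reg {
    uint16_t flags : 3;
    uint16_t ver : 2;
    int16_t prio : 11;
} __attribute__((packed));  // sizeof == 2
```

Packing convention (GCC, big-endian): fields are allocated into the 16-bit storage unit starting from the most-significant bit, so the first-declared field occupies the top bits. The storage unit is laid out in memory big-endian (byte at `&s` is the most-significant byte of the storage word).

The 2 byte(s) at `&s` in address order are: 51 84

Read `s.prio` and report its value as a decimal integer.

388

[0]=0x51 [1]=0x84 (big-endian) → word 0x5184
flags [13+:3] = (word>>13) & 0x7 = 2
ver [11+:2] = (word>>11) & 0x3 = 2
prio [0+:11] = (word>>0) & 0x7ff = 388  ←
prio signed 11b, MSB=0: value = 388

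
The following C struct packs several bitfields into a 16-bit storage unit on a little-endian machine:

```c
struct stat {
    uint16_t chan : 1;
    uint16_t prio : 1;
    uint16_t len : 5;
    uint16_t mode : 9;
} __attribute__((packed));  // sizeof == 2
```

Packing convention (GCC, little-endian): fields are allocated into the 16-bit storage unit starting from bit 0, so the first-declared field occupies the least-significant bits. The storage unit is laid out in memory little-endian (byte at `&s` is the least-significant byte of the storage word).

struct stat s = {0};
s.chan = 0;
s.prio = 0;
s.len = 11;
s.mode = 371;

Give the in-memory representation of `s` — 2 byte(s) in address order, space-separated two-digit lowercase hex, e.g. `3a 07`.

ac b9

chan:1 = 0 → 0x0 << 0 → word 0x0000
prio:1 = 0 → 0x0 << 1 → word 0x0000
len:5 = 11 → 0xb << 2 → word 0x002c
mode:9 = 371 → 0x173 << 7 → word 0xb9ac
word = 0xb9ac → little-endian bytes:
  [0]=0xac  [1]=0xb9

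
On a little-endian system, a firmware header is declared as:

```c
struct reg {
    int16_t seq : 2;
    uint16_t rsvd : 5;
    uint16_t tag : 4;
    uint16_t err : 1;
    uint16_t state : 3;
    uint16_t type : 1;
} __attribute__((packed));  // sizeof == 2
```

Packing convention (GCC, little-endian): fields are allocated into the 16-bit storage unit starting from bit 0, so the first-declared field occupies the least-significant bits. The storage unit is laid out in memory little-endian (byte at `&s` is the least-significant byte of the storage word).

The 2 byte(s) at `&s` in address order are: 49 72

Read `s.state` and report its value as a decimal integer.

7

[0]=0x49 [1]=0x72 (little-endian) → word 0x7249
seq [0+:2] = (word>>0) & 0x3 = 1
rsvd [2+:5] = (word>>2) & 0x1f = 18
tag [7+:4] = (word>>7) & 0xf = 4
err [11+:1] = (word>>11) & 0x1 = 0
state [12+:3] = (word>>12) & 0x7 = 7  ←
type [15+:1] = (word>>15) & 0x1 = 0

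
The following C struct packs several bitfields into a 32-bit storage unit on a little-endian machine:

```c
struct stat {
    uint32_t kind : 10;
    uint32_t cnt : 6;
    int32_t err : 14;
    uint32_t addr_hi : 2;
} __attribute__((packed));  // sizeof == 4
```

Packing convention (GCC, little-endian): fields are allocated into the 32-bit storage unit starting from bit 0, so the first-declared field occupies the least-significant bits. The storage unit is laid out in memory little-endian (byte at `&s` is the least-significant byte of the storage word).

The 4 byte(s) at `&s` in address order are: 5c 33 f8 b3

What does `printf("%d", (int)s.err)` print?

-3080

[0]=0x5c [1]=0x33 [2]=0xf8 [3]=0xb3 (little-endian) → word 0xb3f8335c
kind:10 @ bit 0 → (0xb3f8335c>>0)&0x3ff = 0x35c
cnt:6 @ bit 10 → (0xb3f8335c>>10)&0x3f = 0xc
err:14 @ bit 16 → (0xb3f8335c>>16)&0x3fff = 0x33f8  ←
addr_hi:2 @ bit 30 → (0xb3f8335c>>30)&0x3 = 0x2
err signed 14b, MSB=1: 13304 - 16384 = -3080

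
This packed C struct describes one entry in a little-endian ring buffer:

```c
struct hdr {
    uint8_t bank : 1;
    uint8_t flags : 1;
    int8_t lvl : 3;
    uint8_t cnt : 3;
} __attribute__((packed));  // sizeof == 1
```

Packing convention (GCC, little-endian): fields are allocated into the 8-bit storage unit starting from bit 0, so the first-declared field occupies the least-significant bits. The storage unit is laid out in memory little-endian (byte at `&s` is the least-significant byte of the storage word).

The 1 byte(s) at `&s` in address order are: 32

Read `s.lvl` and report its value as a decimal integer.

[0]=0x32 (little-endian) → word 0x32
bank [0+:1] = (word>>0) & 0x1 = 0
flags [1+:1] = (word>>1) & 0x1 = 1
lvl [2+:3] = (word>>2) & 0x7 = 4  ←
cnt [5+:3] = (word>>5) & 0x7 = 1
lvl signed 3b, MSB=1: 4 - 8 = -4

-4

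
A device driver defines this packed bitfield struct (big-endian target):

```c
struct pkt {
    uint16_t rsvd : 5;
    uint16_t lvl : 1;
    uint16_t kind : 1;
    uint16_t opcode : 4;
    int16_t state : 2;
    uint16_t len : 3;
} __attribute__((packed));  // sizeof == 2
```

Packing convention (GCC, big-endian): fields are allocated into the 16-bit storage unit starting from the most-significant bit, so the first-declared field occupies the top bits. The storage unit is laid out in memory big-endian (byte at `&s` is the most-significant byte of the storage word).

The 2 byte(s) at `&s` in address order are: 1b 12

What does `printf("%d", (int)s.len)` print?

[0]=0x1b [1]=0x12 (big-endian) → word 0x1b12
rsvd [11+:5] = (word>>11) & 0x1f = 3
lvl [10+:1] = (word>>10) & 0x1 = 0
kind [9+:1] = (word>>9) & 0x1 = 1
opcode [5+:4] = (word>>5) & 0xf = 8
state [3+:2] = (word>>3) & 0x3 = 2
len [0+:3] = (word>>0) & 0x7 = 2  ←

2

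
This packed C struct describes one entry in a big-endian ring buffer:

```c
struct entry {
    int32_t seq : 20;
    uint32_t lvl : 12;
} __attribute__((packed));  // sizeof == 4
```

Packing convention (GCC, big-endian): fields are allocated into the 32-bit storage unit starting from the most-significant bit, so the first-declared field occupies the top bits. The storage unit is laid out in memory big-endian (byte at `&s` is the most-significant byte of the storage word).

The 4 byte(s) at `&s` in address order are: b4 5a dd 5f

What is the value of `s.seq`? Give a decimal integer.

-309843

[0]=0xb4 [1]=0x5a [2]=0xdd [3]=0x5f (big-endian) → word 0xb45add5f
seq:20 @ bit 12 → (0xb45add5f>>12)&0xfffff = 0xb45ad  ←
lvl:12 @ bit 0 → (0xb45add5f>>0)&0xfff = 0xd5f
seq signed 20b, MSB=1: 738733 - 1048576 = -309843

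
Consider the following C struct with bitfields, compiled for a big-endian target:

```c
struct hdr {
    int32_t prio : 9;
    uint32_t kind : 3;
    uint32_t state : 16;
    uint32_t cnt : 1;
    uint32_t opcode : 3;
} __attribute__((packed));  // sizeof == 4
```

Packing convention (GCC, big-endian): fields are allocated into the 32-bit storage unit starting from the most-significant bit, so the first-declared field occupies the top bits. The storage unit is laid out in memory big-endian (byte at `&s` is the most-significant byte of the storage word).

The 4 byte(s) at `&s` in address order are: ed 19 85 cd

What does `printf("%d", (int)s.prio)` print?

-38

[0]=0xed [1]=0x19 [2]=0x85 [3]=0xcd (big-endian) → word 0xed1985cd
prio [23+:9] = (word>>23) & 0x1ff = 474  ←
kind [20+:3] = (word>>20) & 0x7 = 1
state [4+:16] = (word>>4) & 0xffff = 39004
cnt [3+:1] = (word>>3) & 0x1 = 1
opcode [0+:3] = (word>>0) & 0x7 = 5
prio signed 9b, MSB=1: 474 - 512 = -38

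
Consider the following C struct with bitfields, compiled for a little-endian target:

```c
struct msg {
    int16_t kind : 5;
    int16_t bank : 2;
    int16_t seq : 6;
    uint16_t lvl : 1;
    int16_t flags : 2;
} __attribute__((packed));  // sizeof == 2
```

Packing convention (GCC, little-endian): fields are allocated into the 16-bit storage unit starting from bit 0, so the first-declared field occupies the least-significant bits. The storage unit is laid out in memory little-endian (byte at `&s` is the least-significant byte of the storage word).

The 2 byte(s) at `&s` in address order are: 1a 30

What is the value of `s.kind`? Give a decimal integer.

-6

[0]=0x1a [1]=0x30 (little-endian) → word 0x301a
kind:5 @ bit 0 → (0x301a>>0)&0x1f = 0x1a  ←
bank:2 @ bit 5 → (0x301a>>5)&0x3 = 0x0
seq:6 @ bit 7 → (0x301a>>7)&0x3f = 0x20
lvl:1 @ bit 13 → (0x301a>>13)&0x1 = 0x1
flags:2 @ bit 14 → (0x301a>>14)&0x3 = 0x0
kind signed 5b, MSB=1: 26 - 32 = -6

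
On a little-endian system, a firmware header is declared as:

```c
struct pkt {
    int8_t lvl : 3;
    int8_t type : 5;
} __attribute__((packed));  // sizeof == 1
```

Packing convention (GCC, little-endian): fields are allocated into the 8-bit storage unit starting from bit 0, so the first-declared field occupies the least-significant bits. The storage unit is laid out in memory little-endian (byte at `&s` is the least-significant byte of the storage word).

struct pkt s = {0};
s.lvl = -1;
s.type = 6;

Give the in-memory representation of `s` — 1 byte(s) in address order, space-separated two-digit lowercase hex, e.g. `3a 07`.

[0+:3] lvl=-1 & 0x7 = 0x7; word=0x07
[3+:5] type=6 & 0x1f = 0x6; word=0x37
word = 0x37 → little-endian bytes:
  [0]=0x37

37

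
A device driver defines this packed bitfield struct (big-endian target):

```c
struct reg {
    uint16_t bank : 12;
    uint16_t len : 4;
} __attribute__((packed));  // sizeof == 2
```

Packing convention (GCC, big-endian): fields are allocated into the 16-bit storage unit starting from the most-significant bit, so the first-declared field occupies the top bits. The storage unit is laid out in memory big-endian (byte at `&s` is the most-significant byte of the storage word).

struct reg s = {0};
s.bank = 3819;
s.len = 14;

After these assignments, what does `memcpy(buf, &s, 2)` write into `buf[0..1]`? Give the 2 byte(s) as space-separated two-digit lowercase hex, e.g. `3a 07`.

bank:12 = 3819 → 0xeeb << 4 → word 0xeeb0
len:4 = 14 → 0xe << 0 → word 0xeebe
word = 0xeebe → big-endian bytes:
  [0]=0xee  [1]=0xbe

ee be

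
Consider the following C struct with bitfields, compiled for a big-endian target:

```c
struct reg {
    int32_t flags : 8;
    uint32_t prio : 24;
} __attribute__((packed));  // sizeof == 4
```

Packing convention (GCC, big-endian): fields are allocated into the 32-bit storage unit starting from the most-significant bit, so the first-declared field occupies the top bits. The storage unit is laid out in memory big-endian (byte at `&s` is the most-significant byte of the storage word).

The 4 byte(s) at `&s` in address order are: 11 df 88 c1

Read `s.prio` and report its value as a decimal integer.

[0]=0x11 [1]=0xdf [2]=0x88 [3]=0xc1 (big-endian) → word 0x11df88c1
flags:8 @ bit 24 → (0x11df88c1>>24)&0xff = 0x11
prio:24 @ bit 0 → (0x11df88c1>>0)&0xffffff = 0xdf88c1  ←

14649537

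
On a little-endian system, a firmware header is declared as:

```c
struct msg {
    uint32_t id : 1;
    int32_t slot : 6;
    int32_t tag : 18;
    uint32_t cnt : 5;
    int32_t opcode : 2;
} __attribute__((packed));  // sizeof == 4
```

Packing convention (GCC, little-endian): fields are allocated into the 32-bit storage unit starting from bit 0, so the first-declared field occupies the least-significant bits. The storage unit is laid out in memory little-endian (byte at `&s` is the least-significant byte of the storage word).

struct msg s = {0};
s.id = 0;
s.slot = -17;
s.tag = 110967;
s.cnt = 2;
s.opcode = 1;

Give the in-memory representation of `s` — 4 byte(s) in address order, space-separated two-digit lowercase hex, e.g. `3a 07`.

de bb d8 44

[0+:1] id=0 & 0x1 = 0x0; word=0x00000000
[1+:6] slot=-17 & 0x3f = 0x2f; word=0x0000005e
[7+:18] tag=110967 & 0x3ffff = 0x1b177; word=0x00d8bbde
[25+:5] cnt=2 & 0x1f = 0x2; word=0x04d8bbde
[30+:2] opcode=1 & 0x3 = 0x1; word=0x44d8bbde
word = 0x44d8bbde → little-endian bytes:
  [0]=0xde  [1]=0xbb  [2]=0xd8  [3]=0x44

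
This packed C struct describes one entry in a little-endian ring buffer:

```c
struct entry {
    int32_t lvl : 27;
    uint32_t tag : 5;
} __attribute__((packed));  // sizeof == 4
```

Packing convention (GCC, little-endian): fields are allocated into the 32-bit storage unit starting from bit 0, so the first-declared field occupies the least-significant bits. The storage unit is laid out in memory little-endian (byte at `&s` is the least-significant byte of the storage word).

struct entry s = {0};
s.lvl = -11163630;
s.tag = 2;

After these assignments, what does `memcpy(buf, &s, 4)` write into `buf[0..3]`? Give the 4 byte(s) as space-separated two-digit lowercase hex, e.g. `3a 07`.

12 a8 55 17

lvl:27 = -11163630 → 0x755a812 << 0 → word 0x0755a812
tag:5 = 2 → 0x2 << 27 → word 0x1755a812
word = 0x1755a812 → little-endian bytes:
  [0]=0x12  [1]=0xa8  [2]=0x55  [3]=0x17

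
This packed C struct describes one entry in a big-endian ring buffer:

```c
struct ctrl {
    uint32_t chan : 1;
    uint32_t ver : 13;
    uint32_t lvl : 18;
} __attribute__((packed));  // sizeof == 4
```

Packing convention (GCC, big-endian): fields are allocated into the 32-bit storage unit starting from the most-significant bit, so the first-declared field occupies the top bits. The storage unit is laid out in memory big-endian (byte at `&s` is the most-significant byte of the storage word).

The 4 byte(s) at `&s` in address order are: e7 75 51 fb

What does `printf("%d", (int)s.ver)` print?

[0]=0xe7 [1]=0x75 [2]=0x51 [3]=0xfb (big-endian) → word 0xe77551fb
chan:1 @ bit 31 → (0xe77551fb>>31)&0x1 = 0x1
ver:13 @ bit 18 → (0xe77551fb>>18)&0x1fff = 0x19dd  ←
lvl:18 @ bit 0 → (0xe77551fb>>0)&0x3ffff = 0x151fb

6621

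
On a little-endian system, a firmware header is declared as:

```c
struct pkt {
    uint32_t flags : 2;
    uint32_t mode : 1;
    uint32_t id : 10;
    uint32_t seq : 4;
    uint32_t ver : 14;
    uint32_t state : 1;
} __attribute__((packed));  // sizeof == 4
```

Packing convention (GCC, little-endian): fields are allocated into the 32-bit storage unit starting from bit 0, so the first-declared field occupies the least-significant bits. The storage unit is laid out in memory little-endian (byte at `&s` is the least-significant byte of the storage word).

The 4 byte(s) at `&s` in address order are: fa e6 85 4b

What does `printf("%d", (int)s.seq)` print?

[0]=0xfa [1]=0xe6 [2]=0x85 [3]=0x4b (little-endian) → word 0x4b85e6fa
flags:2 @ bit 0 → (0x4b85e6fa>>0)&0x3 = 0x2
mode:1 @ bit 2 → (0x4b85e6fa>>2)&0x1 = 0x0
id:10 @ bit 3 → (0x4b85e6fa>>3)&0x3ff = 0xdf
seq:4 @ bit 13 → (0x4b85e6fa>>13)&0xf = 0xf  ←
ver:14 @ bit 17 → (0x4b85e6fa>>17)&0x3fff = 0x25c2
state:1 @ bit 31 → (0x4b85e6fa>>31)&0x1 = 0x0

15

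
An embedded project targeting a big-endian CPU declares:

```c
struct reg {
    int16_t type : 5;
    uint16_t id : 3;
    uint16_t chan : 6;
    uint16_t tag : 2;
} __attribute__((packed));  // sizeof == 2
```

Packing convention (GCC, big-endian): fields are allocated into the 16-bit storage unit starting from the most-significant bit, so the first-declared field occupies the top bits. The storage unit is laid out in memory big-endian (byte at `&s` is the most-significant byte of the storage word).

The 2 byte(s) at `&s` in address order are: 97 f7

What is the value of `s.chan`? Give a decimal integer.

[0]=0x97 [1]=0xf7 (big-endian) → word 0x97f7
type [11+:5] = (word>>11) & 0x1f = 18
id [8+:3] = (word>>8) & 0x7 = 7
chan [2+:6] = (word>>2) & 0x3f = 61  ←
tag [0+:2] = (word>>0) & 0x3 = 3

61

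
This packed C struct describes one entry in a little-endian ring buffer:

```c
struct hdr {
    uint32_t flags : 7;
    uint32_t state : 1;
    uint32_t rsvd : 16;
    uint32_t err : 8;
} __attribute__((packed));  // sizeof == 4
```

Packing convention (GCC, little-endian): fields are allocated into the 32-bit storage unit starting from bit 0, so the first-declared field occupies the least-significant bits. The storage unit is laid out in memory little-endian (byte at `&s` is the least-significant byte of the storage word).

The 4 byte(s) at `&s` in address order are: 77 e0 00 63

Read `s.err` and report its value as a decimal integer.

[0]=0x77 [1]=0xe0 [2]=0x00 [3]=0x63 (little-endian) → word 0x6300e077
flags:7 @ bit 0 → (0x6300e077>>0)&0x7f = 0x77
state:1 @ bit 7 → (0x6300e077>>7)&0x1 = 0x0
rsvd:16 @ bit 8 → (0x6300e077>>8)&0xffff = 0xe0
err:8 @ bit 24 → (0x6300e077>>24)&0xff = 0x63  ←

99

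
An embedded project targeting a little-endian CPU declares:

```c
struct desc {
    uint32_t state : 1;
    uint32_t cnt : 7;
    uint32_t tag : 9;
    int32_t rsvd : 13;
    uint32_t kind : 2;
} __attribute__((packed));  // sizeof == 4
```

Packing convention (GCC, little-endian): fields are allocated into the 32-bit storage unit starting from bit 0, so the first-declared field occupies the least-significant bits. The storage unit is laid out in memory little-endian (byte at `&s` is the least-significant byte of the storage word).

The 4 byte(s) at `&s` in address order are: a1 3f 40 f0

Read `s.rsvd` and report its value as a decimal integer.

[0]=0xa1 [1]=0x3f [2]=0x40 [3]=0xf0 (little-endian) → word 0xf0403fa1
state [0+:1] = (word>>0) & 0x1 = 1
cnt [1+:7] = (word>>1) & 0x7f = 80
tag [8+:9] = (word>>8) & 0x1ff = 63
rsvd [17+:13] = (word>>17) & 0x1fff = 6176  ←
kind [30+:2] = (word>>30) & 0x3 = 3
rsvd signed 13b, MSB=1: 6176 - 8192 = -2016

-2016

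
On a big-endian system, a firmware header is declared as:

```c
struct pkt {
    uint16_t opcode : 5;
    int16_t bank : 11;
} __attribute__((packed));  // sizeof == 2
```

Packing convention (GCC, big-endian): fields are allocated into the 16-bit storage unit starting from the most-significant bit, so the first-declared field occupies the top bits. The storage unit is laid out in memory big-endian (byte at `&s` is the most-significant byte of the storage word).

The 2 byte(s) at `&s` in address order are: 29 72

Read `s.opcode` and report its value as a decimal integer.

5

[0]=0x29 [1]=0x72 (big-endian) → word 0x2972
opcode [11+:5] = (word>>11) & 0x1f = 5  ←
bank [0+:11] = (word>>0) & 0x7ff = 370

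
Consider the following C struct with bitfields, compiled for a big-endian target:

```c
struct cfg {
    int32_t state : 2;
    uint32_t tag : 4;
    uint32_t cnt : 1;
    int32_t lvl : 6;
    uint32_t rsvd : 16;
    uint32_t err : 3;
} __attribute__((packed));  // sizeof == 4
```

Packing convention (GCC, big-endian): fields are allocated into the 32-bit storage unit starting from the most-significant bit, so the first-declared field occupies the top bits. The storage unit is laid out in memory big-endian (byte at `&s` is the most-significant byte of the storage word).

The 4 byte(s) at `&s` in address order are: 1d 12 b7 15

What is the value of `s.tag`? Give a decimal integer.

[0]=0x1d [1]=0x12 [2]=0xb7 [3]=0x15 (big-endian) → word 0x1d12b715
state [30+:2] = (word>>30) & 0x3 = 0
tag [26+:4] = (word>>26) & 0xf = 7  ←
cnt [25+:1] = (word>>25) & 0x1 = 0
lvl [19+:6] = (word>>19) & 0x3f = 34
rsvd [3+:16] = (word>>3) & 0xffff = 22242
err [0+:3] = (word>>0) & 0x7 = 5

7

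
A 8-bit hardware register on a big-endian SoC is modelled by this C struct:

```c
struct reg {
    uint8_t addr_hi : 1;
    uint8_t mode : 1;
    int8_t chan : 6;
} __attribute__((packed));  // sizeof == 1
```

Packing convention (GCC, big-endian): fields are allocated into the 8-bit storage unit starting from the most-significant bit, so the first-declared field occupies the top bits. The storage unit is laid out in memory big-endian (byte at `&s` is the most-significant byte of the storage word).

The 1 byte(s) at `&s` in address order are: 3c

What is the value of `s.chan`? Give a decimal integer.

[0]=0x3c (big-endian) → word 0x3c
addr_hi [7+:1] = (word>>7) & 0x1 = 0
mode [6+:1] = (word>>6) & 0x1 = 0
chan [0+:6] = (word>>0) & 0x3f = 60  ←
chan signed 6b, MSB=1: 60 - 64 = -4

-4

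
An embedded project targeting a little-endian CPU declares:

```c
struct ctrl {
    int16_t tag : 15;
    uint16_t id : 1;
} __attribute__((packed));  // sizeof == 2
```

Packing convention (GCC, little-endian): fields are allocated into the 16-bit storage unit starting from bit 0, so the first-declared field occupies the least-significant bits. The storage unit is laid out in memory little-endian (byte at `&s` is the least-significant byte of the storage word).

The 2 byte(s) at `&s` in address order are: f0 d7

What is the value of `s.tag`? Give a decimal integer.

-10256

[0]=0xf0 [1]=0xd7 (little-endian) → word 0xd7f0
tag [0+:15] = (word>>0) & 0x7fff = 22512  ←
id [15+:1] = (word>>15) & 0x1 = 1
tag signed 15b, MSB=1: 22512 - 32768 = -10256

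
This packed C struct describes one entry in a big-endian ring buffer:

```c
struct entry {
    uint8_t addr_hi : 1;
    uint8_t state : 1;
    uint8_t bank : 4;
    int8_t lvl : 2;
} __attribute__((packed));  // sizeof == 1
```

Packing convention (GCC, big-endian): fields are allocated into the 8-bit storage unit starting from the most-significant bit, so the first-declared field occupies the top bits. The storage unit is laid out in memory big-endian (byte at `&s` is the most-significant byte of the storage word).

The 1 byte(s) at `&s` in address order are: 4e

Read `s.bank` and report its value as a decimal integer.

[0]=0x4e (big-endian) → word 0x4e
addr_hi [7+:1] = (word>>7) & 0x1 = 0
state [6+:1] = (word>>6) & 0x1 = 1
bank [2+:4] = (word>>2) & 0xf = 3  ←
lvl [0+:2] = (word>>0) & 0x3 = 2

3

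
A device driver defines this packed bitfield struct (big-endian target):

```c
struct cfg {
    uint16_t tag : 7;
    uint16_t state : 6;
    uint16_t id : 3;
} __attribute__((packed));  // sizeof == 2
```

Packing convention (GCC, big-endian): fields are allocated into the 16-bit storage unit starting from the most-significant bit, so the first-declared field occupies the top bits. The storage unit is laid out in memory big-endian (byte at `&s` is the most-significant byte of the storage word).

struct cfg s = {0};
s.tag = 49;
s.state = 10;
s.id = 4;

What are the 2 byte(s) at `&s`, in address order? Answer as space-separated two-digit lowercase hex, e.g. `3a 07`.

62 54

[9+:7] tag=49 & 0x7f = 0x31; word=0x6200
[3+:6] state=10 & 0x3f = 0xa; word=0x6250
[0+:3] id=4 & 0x7 = 0x4; word=0x6254
word = 0x6254 → big-endian bytes:
  [0]=0x62  [1]=0x54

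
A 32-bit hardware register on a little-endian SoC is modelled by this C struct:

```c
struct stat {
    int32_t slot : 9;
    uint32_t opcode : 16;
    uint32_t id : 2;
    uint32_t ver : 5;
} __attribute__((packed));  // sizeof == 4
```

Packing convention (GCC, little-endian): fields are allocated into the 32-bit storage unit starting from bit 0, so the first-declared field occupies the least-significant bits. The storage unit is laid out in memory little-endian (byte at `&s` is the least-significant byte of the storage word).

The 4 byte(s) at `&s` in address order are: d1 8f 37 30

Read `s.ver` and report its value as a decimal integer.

6

[0]=0xd1 [1]=0x8f [2]=0x37 [3]=0x30 (little-endian) → word 0x30378fd1
slot:9 @ bit 0 → (0x30378fd1>>0)&0x1ff = 0x1d1
opcode:16 @ bit 9 → (0x30378fd1>>9)&0xffff = 0x1bc7
id:2 @ bit 25 → (0x30378fd1>>25)&0x3 = 0x0
ver:5 @ bit 27 → (0x30378fd1>>27)&0x1f = 0x6  ←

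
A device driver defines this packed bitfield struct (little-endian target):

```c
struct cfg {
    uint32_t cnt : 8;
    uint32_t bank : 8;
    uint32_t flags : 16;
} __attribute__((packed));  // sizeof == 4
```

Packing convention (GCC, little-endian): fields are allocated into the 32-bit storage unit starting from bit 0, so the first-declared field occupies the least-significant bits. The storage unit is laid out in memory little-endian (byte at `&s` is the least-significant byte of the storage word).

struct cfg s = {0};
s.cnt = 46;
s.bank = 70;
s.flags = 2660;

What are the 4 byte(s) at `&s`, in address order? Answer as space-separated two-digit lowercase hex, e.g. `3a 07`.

[0+:8] cnt=46 & 0xff = 0x2e; word=0x0000002e
[8+:8] bank=70 & 0xff = 0x46; word=0x0000462e
[16+:16] flags=2660 & 0xffff = 0xa64; word=0x0a64462e
word = 0x0a64462e → little-endian bytes:
  [0]=0x2e  [1]=0x46  [2]=0x64  [3]=0x0a

2e 46 64 0a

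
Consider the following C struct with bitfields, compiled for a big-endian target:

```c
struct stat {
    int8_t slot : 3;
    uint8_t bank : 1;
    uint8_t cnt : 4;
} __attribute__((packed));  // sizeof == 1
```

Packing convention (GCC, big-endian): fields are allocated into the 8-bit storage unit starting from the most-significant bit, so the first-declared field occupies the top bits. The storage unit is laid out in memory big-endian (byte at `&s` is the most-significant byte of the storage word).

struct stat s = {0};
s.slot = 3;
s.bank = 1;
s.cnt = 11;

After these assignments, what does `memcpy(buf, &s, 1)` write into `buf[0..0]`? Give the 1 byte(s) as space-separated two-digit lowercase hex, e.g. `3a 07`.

slot:3 = 3 → 0x3 << 5 → word 0x60
bank:1 = 1 → 0x1 << 4 → word 0x70
cnt:4 = 11 → 0xb << 0 → word 0x7b
word = 0x7b → big-endian bytes:
  [0]=0x7b

7b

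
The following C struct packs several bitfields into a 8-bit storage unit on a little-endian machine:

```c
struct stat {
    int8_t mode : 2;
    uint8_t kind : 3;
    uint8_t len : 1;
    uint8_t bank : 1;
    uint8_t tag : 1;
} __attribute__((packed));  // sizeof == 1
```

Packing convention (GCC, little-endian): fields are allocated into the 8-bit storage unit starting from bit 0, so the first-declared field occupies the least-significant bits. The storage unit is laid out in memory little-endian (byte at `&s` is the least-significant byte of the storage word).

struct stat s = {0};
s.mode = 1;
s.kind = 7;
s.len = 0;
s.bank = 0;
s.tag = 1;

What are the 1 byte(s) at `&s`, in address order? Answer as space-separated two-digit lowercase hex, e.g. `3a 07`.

9d

[0+:2] mode=1 & 0x3 = 0x1; word=0x01
[2+:3] kind=7 & 0x7 = 0x7; word=0x1d
[5+:1] len=0 & 0x1 = 0x0; word=0x1d
[6+:1] bank=0 & 0x1 = 0x0; word=0x1d
[7+:1] tag=1 & 0x1 = 0x1; word=0x9d
word = 0x9d → little-endian bytes:
  [0]=0x9d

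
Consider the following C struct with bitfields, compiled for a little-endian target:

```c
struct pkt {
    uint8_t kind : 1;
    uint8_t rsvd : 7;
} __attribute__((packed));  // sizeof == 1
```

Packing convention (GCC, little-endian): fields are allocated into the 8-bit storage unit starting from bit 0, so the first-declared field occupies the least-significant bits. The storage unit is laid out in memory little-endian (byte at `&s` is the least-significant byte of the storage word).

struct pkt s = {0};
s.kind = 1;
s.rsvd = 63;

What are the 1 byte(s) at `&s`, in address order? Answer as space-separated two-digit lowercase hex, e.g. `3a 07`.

7f

kind:1 = 1 → 0x1 << 0 → word 0x01
rsvd:7 = 63 → 0x3f << 1 → word 0x7f
word = 0x7f → little-endian bytes:
  [0]=0x7f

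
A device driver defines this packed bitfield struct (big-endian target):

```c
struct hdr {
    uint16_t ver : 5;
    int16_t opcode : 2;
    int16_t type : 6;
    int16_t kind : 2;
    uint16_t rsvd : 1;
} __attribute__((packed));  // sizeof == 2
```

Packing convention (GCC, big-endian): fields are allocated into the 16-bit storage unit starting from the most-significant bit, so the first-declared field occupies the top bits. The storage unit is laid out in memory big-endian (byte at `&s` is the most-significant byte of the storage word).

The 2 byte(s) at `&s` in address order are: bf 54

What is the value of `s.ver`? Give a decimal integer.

[0]=0xbf [1]=0x54 (big-endian) → word 0xbf54
ver:5 @ bit 11 → (0xbf54>>11)&0x1f = 0x17  ←
opcode:2 @ bit 9 → (0xbf54>>9)&0x3 = 0x3
type:6 @ bit 3 → (0xbf54>>3)&0x3f = 0x2a
kind:2 @ bit 1 → (0xbf54>>1)&0x3 = 0x2
rsvd:1 @ bit 0 → (0xbf54>>0)&0x1 = 0x0

23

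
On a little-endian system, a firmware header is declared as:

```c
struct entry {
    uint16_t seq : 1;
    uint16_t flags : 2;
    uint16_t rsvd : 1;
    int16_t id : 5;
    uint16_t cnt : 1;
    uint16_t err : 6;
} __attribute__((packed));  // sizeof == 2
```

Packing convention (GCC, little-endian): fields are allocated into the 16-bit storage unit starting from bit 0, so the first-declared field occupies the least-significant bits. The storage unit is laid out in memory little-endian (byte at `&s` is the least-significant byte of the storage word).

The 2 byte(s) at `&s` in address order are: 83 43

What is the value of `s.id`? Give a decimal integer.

-8

[0]=0x83 [1]=0x43 (little-endian) → word 0x4383
seq:1 @ bit 0 → (0x4383>>0)&0x1 = 0x1
flags:2 @ bit 1 → (0x4383>>1)&0x3 = 0x1
rsvd:1 @ bit 3 → (0x4383>>3)&0x1 = 0x0
id:5 @ bit 4 → (0x4383>>4)&0x1f = 0x18  ←
cnt:1 @ bit 9 → (0x4383>>9)&0x1 = 0x1
err:6 @ bit 10 → (0x4383>>10)&0x3f = 0x10
id signed 5b, MSB=1: 24 - 32 = -8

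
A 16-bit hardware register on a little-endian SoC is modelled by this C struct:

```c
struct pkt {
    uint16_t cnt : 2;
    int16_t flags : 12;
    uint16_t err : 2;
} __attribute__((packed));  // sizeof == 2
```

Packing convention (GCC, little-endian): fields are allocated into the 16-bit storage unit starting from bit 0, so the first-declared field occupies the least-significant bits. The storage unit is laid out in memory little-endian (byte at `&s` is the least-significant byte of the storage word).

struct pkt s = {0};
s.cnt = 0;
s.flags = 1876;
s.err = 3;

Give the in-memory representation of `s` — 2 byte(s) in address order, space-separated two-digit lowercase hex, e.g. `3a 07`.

cnt:2 = 0 → 0x0 << 0 → word 0x0000
flags:12 = 1876 → 0x754 << 2 → word 0x1d50
err:2 = 3 → 0x3 << 14 → word 0xdd50
word = 0xdd50 → little-endian bytes:
  [0]=0x50  [1]=0xdd

50 dd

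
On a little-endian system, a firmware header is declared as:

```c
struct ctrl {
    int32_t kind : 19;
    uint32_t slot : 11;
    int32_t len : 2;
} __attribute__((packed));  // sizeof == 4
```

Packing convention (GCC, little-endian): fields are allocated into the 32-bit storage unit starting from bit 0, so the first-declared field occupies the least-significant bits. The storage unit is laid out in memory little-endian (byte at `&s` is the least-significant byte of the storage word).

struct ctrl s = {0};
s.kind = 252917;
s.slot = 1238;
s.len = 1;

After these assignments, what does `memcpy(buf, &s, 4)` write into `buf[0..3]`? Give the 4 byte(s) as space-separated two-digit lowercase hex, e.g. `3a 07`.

kind (19b) val=252917 bits=0x3dbf5 at bit 0: 0x0003dbf5
slot (11b) val=1238 bits=0x4d6 at bit 19: 0x26b3dbf5
len (2b) val=1 bits=0x1 at bit 30: 0x66b3dbf5
word = 0x66b3dbf5 → little-endian bytes:
  [0]=0xf5  [1]=0xdb  [2]=0xb3  [3]=0x66

f5 db b3 66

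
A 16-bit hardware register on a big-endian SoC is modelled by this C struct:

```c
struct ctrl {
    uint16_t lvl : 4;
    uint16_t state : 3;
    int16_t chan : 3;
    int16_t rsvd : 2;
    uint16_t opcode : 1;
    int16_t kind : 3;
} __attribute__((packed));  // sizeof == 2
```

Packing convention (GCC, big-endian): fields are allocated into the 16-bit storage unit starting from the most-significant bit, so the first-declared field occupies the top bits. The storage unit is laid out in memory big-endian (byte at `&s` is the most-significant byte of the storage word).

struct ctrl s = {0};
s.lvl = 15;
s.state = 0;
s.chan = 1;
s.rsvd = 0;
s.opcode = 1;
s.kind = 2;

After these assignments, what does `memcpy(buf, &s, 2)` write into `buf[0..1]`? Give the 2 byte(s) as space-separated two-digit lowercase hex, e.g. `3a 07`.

lvl:4 = 15 → 0xf << 12 → word 0xf000
state:3 = 0 → 0x0 << 9 → word 0xf000
chan:3 = 1 → 0x1 << 6 → word 0xf040
rsvd:2 = 0 → 0x0 << 4 → word 0xf040
opcode:1 = 1 → 0x1 << 3 → word 0xf048
kind:3 = 2 → 0x2 << 0 → word 0xf04a
word = 0xf04a → big-endian bytes:
  [0]=0xf0  [1]=0x4a

f0 4a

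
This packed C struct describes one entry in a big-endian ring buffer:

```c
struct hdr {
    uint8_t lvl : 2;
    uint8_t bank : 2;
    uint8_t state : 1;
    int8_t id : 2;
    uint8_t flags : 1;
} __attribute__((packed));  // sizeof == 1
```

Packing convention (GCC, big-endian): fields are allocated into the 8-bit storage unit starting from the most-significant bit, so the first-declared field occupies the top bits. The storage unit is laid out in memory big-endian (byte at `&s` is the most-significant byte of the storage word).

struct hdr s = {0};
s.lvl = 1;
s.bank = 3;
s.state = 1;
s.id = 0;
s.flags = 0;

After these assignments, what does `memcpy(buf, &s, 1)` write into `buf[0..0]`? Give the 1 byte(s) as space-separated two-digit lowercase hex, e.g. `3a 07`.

lvl (2b) val=1 bits=0x1 at bit 6: 0x40
bank (2b) val=3 bits=0x3 at bit 4: 0x70
state (1b) val=1 bits=0x1 at bit 3: 0x78
id (2b) val=0 bits=0x0 at bit 1: 0x78
flags (1b) val=0 bits=0x0 at bit 0: 0x78
word = 0x78 → big-endian bytes:
  [0]=0x78

78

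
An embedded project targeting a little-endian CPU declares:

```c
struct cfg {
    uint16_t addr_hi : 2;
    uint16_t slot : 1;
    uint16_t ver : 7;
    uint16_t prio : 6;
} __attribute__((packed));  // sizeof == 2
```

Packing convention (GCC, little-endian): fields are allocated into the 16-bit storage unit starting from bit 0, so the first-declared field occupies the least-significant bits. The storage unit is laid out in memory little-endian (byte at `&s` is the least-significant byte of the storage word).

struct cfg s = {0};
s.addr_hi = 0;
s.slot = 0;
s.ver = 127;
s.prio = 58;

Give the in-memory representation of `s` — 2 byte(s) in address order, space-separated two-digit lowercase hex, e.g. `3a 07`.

addr_hi:2 = 0 → 0x0 << 0 → word 0x0000
slot:1 = 0 → 0x0 << 2 → word 0x0000
ver:7 = 127 → 0x7f << 3 → word 0x03f8
prio:6 = 58 → 0x3a << 10 → word 0xebf8
word = 0xebf8 → little-endian bytes:
  [0]=0xf8  [1]=0xeb

f8 eb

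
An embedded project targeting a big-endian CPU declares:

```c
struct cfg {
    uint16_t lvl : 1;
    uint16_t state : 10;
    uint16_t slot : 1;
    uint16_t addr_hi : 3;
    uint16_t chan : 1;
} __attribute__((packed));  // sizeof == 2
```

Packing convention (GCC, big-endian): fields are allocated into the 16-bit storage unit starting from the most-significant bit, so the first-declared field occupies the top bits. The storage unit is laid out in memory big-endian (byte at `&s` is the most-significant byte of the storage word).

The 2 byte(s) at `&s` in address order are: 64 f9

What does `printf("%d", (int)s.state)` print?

[0]=0x64 [1]=0xf9 (big-endian) → word 0x64f9
lvl [15+:1] = (word>>15) & 0x1 = 0
state [5+:10] = (word>>5) & 0x3ff = 807  ←
slot [4+:1] = (word>>4) & 0x1 = 1
addr_hi [1+:3] = (word>>1) & 0x7 = 4
chan [0+:1] = (word>>0) & 0x1 = 1

807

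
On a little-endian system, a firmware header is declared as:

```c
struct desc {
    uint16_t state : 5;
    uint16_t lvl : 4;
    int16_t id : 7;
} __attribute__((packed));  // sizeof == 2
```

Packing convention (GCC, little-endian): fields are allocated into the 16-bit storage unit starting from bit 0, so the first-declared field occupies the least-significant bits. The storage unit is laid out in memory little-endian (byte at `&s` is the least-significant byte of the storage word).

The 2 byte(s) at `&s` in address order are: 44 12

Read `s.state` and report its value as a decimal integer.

4

[0]=0x44 [1]=0x12 (little-endian) → word 0x1244
state:5 @ bit 0 → (0x1244>>0)&0x1f = 0x4  ←
lvl:4 @ bit 5 → (0x1244>>5)&0xf = 0x2
id:7 @ bit 9 → (0x1244>>9)&0x7f = 0x9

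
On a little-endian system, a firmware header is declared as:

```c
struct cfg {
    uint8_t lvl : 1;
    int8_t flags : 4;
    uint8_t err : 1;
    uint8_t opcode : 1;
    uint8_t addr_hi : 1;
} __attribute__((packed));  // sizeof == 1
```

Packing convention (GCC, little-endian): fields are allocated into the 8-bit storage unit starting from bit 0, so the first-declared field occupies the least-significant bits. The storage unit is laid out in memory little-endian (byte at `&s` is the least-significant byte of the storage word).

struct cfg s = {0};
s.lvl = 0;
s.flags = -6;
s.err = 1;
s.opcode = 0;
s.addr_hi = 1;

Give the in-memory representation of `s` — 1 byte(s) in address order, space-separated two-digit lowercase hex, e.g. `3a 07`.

b4

lvl (1b) val=0 bits=0x0 at bit 0: 0x00
flags (4b) val=-6 bits=0xa at bit 1: 0x14
err (1b) val=1 bits=0x1 at bit 5: 0x34
opcode (1b) val=0 bits=0x0 at bit 6: 0x34
addr_hi (1b) val=1 bits=0x1 at bit 7: 0xb4
word = 0xb4 → little-endian bytes:
  [0]=0xb4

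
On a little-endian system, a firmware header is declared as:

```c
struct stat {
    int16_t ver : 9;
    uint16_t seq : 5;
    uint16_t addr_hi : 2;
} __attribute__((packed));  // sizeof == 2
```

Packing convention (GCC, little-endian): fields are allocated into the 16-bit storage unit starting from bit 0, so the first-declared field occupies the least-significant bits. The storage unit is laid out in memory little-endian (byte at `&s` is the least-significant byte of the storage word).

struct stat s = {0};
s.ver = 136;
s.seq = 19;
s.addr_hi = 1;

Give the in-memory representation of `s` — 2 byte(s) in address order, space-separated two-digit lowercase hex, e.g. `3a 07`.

88 66

ver (9b) val=136 bits=0x88 at bit 0: 0x0088
seq (5b) val=19 bits=0x13 at bit 9: 0x2688
addr_hi (2b) val=1 bits=0x1 at bit 14: 0x6688
word = 0x6688 → little-endian bytes:
  [0]=0x88  [1]=0x66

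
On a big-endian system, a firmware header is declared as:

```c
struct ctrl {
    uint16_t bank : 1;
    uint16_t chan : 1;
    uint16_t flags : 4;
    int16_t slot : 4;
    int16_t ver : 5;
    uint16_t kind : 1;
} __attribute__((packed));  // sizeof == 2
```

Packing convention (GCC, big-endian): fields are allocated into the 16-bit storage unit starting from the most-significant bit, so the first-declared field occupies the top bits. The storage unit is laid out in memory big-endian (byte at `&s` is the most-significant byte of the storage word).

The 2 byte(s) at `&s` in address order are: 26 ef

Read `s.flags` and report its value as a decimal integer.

[0]=0x26 [1]=0xef (big-endian) → word 0x26ef
bank [15+:1] = (word>>15) & 0x1 = 0
chan [14+:1] = (word>>14) & 0x1 = 0
flags [10+:4] = (word>>10) & 0xf = 9  ←
slot [6+:4] = (word>>6) & 0xf = 11
ver [1+:5] = (word>>1) & 0x1f = 23
kind [0+:1] = (word>>0) & 0x1 = 1

9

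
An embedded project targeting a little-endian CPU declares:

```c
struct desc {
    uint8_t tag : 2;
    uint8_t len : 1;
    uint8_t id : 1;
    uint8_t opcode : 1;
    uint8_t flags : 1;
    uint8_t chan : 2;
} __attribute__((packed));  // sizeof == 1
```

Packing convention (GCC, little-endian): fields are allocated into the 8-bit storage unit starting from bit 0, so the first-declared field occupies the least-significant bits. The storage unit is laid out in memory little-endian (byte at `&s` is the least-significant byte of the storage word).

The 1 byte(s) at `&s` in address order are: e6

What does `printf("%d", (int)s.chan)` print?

[0]=0xe6 (little-endian) → word 0xe6
tag:2 @ bit 0 → (0xe6>>0)&0x3 = 0x2
len:1 @ bit 2 → (0xe6>>2)&0x1 = 0x1
id:1 @ bit 3 → (0xe6>>3)&0x1 = 0x0
opcode:1 @ bit 4 → (0xe6>>4)&0x1 = 0x0
flags:1 @ bit 5 → (0xe6>>5)&0x1 = 0x1
chan:2 @ bit 6 → (0xe6>>6)&0x3 = 0x3  ←

3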